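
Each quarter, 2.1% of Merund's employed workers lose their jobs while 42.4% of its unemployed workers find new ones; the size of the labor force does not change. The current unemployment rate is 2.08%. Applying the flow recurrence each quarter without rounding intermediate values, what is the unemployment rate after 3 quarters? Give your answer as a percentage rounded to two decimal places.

With a fixed labor force, u_{t+1} = u_t + s·(1−u_t) − f·u_t = u_t·(1−s−f) + s.
Here 1−s−f = 0.555 and s = 0.021.
u_1 = 0.020800 × 0.555 + 0.021 = 0.032544.
u_2 = 0.032544 × 0.555 + 0.021 = 0.039062.
u_3 = 0.039062 × 0.555 + 0.021 = 0.042679.

Unemployment rate after three quarters ≈ 4.27%.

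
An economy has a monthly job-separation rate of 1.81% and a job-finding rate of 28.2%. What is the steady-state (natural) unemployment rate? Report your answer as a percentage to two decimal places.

Steady-state unemployment rate ≈ 6.03%.

At steady state the flows balance: s·E = f·U, so U/(E+U) = s/(s+f).
u* = 1.81 / (1.81 + 28.2) = 1.81 / 30.01 = 6.03%.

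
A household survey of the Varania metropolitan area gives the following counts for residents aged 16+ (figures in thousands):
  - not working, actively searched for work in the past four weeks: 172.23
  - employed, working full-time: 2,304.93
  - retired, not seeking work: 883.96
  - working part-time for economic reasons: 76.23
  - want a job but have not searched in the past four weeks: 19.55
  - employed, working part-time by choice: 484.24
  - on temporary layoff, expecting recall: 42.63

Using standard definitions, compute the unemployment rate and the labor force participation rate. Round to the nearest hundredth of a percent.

Unemployment rate ≈ 6.98%; labor force participation rate ≈ 77.32%.

Employed = 2,304.93 + 76.23 + 484.24 = 2,865.40 thousand (anyone who worked, including part-time for economic reasons, counts as employed).
Unemployed = 172.23 + 42.63 = 214.86 thousand (jobless and actively searching, or on temporary layoff).
Labor force = 2,865.40 + 214.86 = 3,080.26 thousand.
Not in labor force = 883.96 + 19.55 = 903.51 thousand (those not working and not actively searching are outside the labor force — including those who want a job but have given up searching).
Civilian working-age population = 3,080.26 + 903.51 = 3,983.77 thousand.
Unemployment rate = 214.86 / 3,080.26 = 6.98%.
Labor force participation rate = 3,080.26 / 3,983.77 = 77.32%.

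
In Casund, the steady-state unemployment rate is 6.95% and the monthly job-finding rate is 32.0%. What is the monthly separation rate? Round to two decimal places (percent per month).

From u* = s/(s+f): s = u·f/(1−u).
s = 0.0695 × 32.0 / (1 − 0.0695) = 2.2240 / 0.9305 ≈ 2.39% per month.

Separation rate ≈ 2.39% per month.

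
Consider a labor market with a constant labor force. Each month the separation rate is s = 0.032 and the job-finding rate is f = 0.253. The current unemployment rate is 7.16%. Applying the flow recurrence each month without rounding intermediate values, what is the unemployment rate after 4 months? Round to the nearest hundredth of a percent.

Unemployment rate after four months ≈ 10.16%.

With a fixed labor force, u_{t+1} = u_t + s·(1−u_t) − f·u_t = u_t·(1−s−f) + s.
Here 1−s−f = 0.715 and s = 0.032.
u_1 = 0.071600 × 0.715 + 0.032 = 0.083194.
u_2 = 0.083194 × 0.715 + 0.032 = 0.091484.
u_3 = 0.091484 × 0.715 + 0.032 = 0.097411.
u_4 = 0.097411 × 0.715 + 0.032 = 0.101649.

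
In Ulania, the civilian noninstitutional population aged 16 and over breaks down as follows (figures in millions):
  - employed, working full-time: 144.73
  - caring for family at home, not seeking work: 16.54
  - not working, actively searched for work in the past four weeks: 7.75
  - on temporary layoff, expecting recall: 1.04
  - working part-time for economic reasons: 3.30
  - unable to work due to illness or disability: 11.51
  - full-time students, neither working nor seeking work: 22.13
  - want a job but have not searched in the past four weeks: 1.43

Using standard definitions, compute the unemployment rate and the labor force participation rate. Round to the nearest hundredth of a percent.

Unemployment rate ≈ 5.61%; labor force participation rate ≈ 75.24%.

Employed = 144.73 + 3.30 = 148.03 million (anyone who worked, including part-time for economic reasons, counts as employed).
Unemployed = 7.75 + 1.04 = 8.79 million (jobless and actively searching, or on temporary layoff).
Labor force = 148.03 + 8.79 = 156.82 million.
Not in labor force = 16.54 + 11.51 + 22.13 + 1.43 = 51.61 million (those not working and not actively searching are outside the labor force — including those who want a job but have given up searching).
Civilian working-age population = 156.82 + 51.61 = 208.43 million.
Unemployment rate = 8.79 / 156.82 = 5.61%.
Labor force participation rate = 156.82 / 208.43 = 75.24%.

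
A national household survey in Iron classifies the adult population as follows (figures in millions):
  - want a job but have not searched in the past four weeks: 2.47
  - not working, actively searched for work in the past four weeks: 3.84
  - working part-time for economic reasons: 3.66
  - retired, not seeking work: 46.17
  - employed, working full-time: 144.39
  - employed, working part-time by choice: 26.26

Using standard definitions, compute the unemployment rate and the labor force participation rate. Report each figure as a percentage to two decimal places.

Unemployment rate ≈ 2.16%; labor force participation rate ≈ 78.55%.

Employed = 3.66 + 144.39 + 26.26 = 174.31 million (anyone who worked, including part-time for economic reasons, counts as employed).
Unemployed = 3.84 million.
Labor force = 174.31 + 3.84 = 178.15 million.
Not in labor force = 2.47 + 46.17 = 48.64 million (those not working and not actively searching are outside the labor force — including those who want a job but have given up searching).
Civilian working-age population = 178.15 + 48.64 = 226.79 million.
Unemployment rate = 3.84 / 178.15 = 2.16%.
Labor force participation rate = 178.15 / 226.79 = 78.55%.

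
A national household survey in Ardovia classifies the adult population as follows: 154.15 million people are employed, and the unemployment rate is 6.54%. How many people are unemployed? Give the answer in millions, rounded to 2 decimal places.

Let U be the number unemployed. The labor force is E + U, and U/(E+U) = 0.0654.
So U = 0.0654 × 154.15 / (1 − 0.0654) = 10.0814 / 0.9346 ≈ 10.79 million.

About 10.79 million are unemployed.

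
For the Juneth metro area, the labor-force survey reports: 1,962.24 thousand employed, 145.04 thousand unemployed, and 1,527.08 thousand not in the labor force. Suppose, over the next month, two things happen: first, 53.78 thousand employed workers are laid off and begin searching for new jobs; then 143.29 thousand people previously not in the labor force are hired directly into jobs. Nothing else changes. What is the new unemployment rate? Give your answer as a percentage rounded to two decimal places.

Initially, labor force = 1,962.24 + 145.04 = 2,107.28 thousand, so u = 145.04/2,107.28 = 6.88%.
After the first change, employed falls and unemployed rises by 53.78; labor force unchanged → E = 1,908.46, U = 198.82, labor force = 2,107.28 thousand.
After the second change, employed and labor force both rise by 143.29; unemployed unchanged → E = 2,051.75, U = 198.82, labor force = 2,250.57 thousand.
New unemployment rate = 198.82 / 2,250.57 = 8.83%.

New unemployment rate ≈ 8.83%.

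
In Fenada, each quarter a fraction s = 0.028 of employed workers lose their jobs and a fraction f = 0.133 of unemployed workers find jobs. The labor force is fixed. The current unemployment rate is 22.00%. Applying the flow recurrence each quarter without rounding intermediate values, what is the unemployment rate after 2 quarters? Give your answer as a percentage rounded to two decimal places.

Unemployment rate after two quarters ≈ 20.64%.

With a fixed labor force, u_{t+1} = u_t + s·(1−u_t) − f·u_t = u_t·(1−s−f) + s.
Here 1−s−f = 0.839 and s = 0.028.
u_1 = 0.220000 × 0.839 + 0.028 = 0.212580.
u_2 = 0.212580 × 0.839 + 0.028 = 0.206355.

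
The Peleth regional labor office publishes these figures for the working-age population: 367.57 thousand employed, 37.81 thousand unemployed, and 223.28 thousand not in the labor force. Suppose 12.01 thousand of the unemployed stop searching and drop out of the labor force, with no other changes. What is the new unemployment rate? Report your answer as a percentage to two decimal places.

New unemployment rate ≈ 6.56%.

Initially, labor force = 367.57 + 37.81 = 405.38 thousand, so u = 37.81/405.38 = 9.33%.
After the change, unemployed and labor force both fall by 12.01 → E = 367.57, U = 25.80, labor force = 393.37 thousand.
New unemployment rate = 25.80 / 393.37 = 6.56%.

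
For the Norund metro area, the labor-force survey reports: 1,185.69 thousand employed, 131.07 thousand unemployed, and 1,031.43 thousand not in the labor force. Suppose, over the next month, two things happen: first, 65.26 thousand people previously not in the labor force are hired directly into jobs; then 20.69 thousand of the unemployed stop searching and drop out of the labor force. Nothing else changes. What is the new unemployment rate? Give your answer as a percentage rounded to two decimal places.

New unemployment rate ≈ 8.11%.

Initially, labor force = 1,185.69 + 131.07 = 1,316.76 thousand, so u = 131.07/1,316.76 = 9.95%.
After the first change, employed and labor force both rise by 65.26; unemployed unchanged → E = 1,250.95, U = 131.07, labor force = 1,382.02 thousand.
After the second change, unemployed and labor force both fall by 20.69 → E = 1,250.95, U = 110.38, labor force = 1,361.33 thousand.
New unemployment rate = 110.38 / 1,361.33 = 8.11%.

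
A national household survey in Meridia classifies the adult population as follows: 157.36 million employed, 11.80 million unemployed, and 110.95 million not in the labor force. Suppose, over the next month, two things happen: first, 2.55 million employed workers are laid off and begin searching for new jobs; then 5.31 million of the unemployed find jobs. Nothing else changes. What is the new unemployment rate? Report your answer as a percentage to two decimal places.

Initially, labor force = 157.36 + 11.80 = 169.16 million, so u = 11.80/169.16 = 6.98%.
After the first change, employed falls and unemployed rises by 2.55; labor force unchanged → E = 154.81, U = 14.35, labor force = 169.16 million.
After the second change, unemployed falls and employed rises by 5.31; labor force unchanged → E = 160.12, U = 9.04, labor force = 169.16 million.
New unemployment rate = 9.04 / 169.16 = 5.34%.

New unemployment rate ≈ 5.34%.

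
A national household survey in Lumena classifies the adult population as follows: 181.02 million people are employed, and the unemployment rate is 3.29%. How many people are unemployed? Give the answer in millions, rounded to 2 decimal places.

About 6.16 million are unemployed.

Let U be the number unemployed. The labor force is E + U, and U/(E+U) = 0.0329.
So U = 0.0329 × 181.02 / (1 − 0.0329) = 5.9556 / 0.9671 ≈ 6.16 million.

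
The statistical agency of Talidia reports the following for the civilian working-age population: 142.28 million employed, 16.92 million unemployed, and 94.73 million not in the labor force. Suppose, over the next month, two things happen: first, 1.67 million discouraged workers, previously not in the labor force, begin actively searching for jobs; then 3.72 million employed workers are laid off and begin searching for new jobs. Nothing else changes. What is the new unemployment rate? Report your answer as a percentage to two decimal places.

Initially, labor force = 142.28 + 16.92 = 159.20 million, so u = 16.92/159.20 = 10.63%.
After the first change, unemployed and labor force both rise by 1.67 → E = 142.28, U = 18.59, labor force = 160.87 million.
After the second change, employed falls and unemployed rises by 3.72; labor force unchanged → E = 138.56, U = 22.31, labor force = 160.87 million.
New unemployment rate = 22.31 / 160.87 = 13.87%.

New unemployment rate ≈ 13.87%.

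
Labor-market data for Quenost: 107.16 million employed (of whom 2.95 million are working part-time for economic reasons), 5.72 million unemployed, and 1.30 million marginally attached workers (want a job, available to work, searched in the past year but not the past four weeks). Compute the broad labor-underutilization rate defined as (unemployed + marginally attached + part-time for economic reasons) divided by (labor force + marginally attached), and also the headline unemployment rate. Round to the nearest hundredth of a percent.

Labor force = 107.16 + 5.72 = 112.88 million.
Numerator = 5.72 + 1.30 + 2.95 = 9.97 million.
Denominator = 112.88 + 1.30 = 114.18 million.
Broad rate = 9.97 / 114.18 = 8.73%.
Headline unemployment rate = 5.72 / 112.88 = 5.07%.

Broad underutilization rate ≈ 8.73%; headline unemployment rate ≈ 5.07%.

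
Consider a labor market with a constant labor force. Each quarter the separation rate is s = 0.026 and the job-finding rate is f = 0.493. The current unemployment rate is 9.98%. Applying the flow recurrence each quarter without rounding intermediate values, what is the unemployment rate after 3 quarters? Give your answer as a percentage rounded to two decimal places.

Unemployment rate after three quarters ≈ 5.56%.

With a fixed labor force, u_{t+1} = u_t + s·(1−u_t) − f·u_t = u_t·(1−s−f) + s.
Here 1−s−f = 0.481 and s = 0.026.
u_1 = 0.099800 × 0.481 + 0.026 = 0.074004.
u_2 = 0.074004 × 0.481 + 0.026 = 0.061596.
u_3 = 0.061596 × 0.481 + 0.026 = 0.055628.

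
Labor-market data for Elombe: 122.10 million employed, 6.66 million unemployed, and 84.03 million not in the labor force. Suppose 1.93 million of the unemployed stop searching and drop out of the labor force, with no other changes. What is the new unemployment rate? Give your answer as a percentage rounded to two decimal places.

New unemployment rate ≈ 3.73%.

Initially, labor force = 122.10 + 6.66 = 128.76 million, so u = 6.66/128.76 = 5.17%.
After the change, unemployed and labor force both fall by 1.93 → E = 122.10, U = 4.73, labor force = 126.83 million.
New unemployment rate = 4.73 / 126.83 = 3.73%.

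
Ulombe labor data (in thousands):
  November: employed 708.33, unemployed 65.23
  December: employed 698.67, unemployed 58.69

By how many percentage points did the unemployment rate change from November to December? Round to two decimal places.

November: labor force = 708.33 + 65.23 = 773.56; u = 65.23/773.56 = 8.43%.
December: labor force = 698.67 + 58.69 = 757.36; u = 58.69/757.36 = 7.75%.
Change = 7.75% − 8.43% = −0.68 pp.

The unemployment rate changed by −0.68 percentage points.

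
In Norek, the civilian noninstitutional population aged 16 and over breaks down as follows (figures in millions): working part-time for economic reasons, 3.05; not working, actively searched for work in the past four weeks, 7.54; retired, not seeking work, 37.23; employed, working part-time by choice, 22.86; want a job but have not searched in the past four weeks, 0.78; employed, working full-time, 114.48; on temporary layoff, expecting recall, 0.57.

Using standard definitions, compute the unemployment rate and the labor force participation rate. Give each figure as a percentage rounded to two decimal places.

Unemployment rate ≈ 5.46%; labor force participation rate ≈ 79.62%.

Employed = 3.05 + 22.86 + 114.48 = 140.39 million (anyone who worked, including part-time for economic reasons, counts as employed).
Unemployed = 7.54 + 0.57 = 8.11 million (jobless and actively searching, or on temporary layoff).
Labor force = 140.39 + 8.11 = 148.50 million.
Not in labor force = 37.23 + 0.78 = 38.01 million (those not working and not actively searching are outside the labor force — including those who want a job but have given up searching).
Civilian working-age population = 148.50 + 38.01 = 186.51 million.
Unemployment rate = 8.11 / 148.50 = 5.46%.
Labor force participation rate = 148.50 / 186.51 = 79.62%.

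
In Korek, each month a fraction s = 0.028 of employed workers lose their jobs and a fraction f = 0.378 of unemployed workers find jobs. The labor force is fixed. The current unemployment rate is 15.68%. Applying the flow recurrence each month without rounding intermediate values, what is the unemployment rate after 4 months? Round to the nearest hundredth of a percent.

With a fixed labor force, u_{t+1} = u_t + s·(1−u_t) − f·u_t = u_t·(1−s−f) + s.
Here 1−s−f = 0.594 and s = 0.028.
u_1 = 0.156800 × 0.594 + 0.028 = 0.121139.
u_2 = 0.121139 × 0.594 + 0.028 = 0.099957.
u_3 = 0.099957 × 0.594 + 0.028 = 0.087374.
u_4 = 0.087374 × 0.594 + 0.028 = 0.079900.

Unemployment rate after four months ≈ 7.99%.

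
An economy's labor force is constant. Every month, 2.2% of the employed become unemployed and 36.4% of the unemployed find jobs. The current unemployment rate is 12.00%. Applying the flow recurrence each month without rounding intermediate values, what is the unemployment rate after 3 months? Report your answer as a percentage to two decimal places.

Unemployment rate after three months ≈ 7.16%.

With a fixed labor force, u_{t+1} = u_t + s·(1−u_t) − f·u_t = u_t·(1−s−f) + s.
Here 1−s−f = 0.614 and s = 0.022.
u_1 = 0.120000 × 0.614 + 0.022 = 0.095680.
u_2 = 0.095680 × 0.614 + 0.022 = 0.080748.
u_3 = 0.080748 × 0.614 + 0.022 = 0.071579.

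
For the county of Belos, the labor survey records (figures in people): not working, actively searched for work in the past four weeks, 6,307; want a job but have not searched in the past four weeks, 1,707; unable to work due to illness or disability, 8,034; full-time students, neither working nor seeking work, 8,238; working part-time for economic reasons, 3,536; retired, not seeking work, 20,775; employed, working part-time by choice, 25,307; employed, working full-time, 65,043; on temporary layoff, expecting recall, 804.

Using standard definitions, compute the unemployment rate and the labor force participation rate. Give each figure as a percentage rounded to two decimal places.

Employed = 3,536 + 25,307 + 65,043 = 93,886 (anyone who worked, including part-time for economic reasons, counts as employed).
Unemployed = 6,307 + 804 = 7,111 (jobless and actively searching, or on temporary layoff).
Labor force = 93,886 + 7,111 = 100,997.
Not in labor force = 1,707 + 8,034 + 8,238 + 20,775 = 38,754 (those not working and not actively searching are outside the labor force — including those who want a job but have given up searching).
Civilian working-age population = 100,997 + 38,754 = 139,751.
Unemployment rate = 7,111 / 100,997 = 7.04%.
Labor force participation rate = 100,997 / 139,751 = 72.27%.

Unemployment rate ≈ 7.04%; labor force participation rate ≈ 72.27%.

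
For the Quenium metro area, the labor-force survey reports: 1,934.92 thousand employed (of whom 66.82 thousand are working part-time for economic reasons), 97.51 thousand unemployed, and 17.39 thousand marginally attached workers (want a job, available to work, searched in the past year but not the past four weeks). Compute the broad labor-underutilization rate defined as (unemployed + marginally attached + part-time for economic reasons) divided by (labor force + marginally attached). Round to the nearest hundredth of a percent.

Broad underutilization rate ≈ 8.87%.

Labor force = 1,934.92 + 97.51 = 2,032.43 thousand.
Numerator = 97.51 + 17.39 + 66.82 = 181.72 thousand.
Denominator = 2,032.43 + 17.39 = 2,049.82 thousand.
Broad rate = 181.72 / 2,049.82 = 8.87%.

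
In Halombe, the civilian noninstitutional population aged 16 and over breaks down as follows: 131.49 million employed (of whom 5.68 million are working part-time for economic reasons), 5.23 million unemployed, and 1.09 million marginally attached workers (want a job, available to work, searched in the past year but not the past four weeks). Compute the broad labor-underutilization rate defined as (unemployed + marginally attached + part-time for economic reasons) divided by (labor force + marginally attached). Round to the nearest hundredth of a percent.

Labor force = 131.49 + 5.23 = 136.72 million.
Numerator = 5.23 + 1.09 + 5.68 = 12.00 million.
Denominator = 136.72 + 1.09 = 137.81 million.
Broad rate = 12.00 / 137.81 = 8.71%.

Broad underutilization rate ≈ 8.71%.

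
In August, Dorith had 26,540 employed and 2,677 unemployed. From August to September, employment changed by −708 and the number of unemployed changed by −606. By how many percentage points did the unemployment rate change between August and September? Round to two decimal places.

August: labor force = 26,540 + 2,677 = 29,217; u = 2,677/29,217 = 9.16%.
September: labor force = 25,832 + 2,071 = 27,903; u = 2,071/27,903 = 7.42%.
Change = 7.42% − 9.16% = −1.74 pp.

The unemployment rate changed by −1.74 percentage points.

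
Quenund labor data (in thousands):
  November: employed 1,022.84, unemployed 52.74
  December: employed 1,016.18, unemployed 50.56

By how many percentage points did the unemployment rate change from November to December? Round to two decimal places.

The unemployment rate changed by −0.16 percentage points.

November: labor force = 1,022.84 + 52.74 = 1,075.58; u = 52.74/1,075.58 = 4.90%.
December: labor force = 1,016.18 + 50.56 = 1,066.74; u = 50.56/1,066.74 = 4.74%.
Change = 4.74% − 4.90% = −0.16 pp.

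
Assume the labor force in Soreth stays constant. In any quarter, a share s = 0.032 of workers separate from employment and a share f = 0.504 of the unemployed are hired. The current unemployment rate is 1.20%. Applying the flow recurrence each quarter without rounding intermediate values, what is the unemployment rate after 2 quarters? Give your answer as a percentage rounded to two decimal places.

With a fixed labor force, u_{t+1} = u_t + s·(1−u_t) − f·u_t = u_t·(1−s−f) + s.
Here 1−s−f = 0.464 and s = 0.032.
u_1 = 0.012000 × 0.464 + 0.032 = 0.037568.
u_2 = 0.037568 × 0.464 + 0.032 = 0.049432.

Unemployment rate after two quarters ≈ 4.94%.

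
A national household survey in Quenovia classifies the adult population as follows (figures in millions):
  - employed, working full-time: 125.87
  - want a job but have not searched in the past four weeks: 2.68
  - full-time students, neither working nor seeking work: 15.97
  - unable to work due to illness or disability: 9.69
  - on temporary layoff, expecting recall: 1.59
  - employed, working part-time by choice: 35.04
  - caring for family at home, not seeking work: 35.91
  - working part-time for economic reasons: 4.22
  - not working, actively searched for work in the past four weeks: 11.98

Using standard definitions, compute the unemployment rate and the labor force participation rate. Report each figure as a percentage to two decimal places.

Employed = 125.87 + 35.04 + 4.22 = 165.13 million (anyone who worked, including part-time for economic reasons, counts as employed).
Unemployed = 1.59 + 11.98 = 13.57 million (jobless and actively searching, or on temporary layoff).
Labor force = 165.13 + 13.57 = 178.70 million.
Not in labor force = 2.68 + 15.97 + 9.69 + 35.91 = 64.25 million (those not working and not actively searching are outside the labor force — including those who want a job but have given up searching).
Civilian working-age population = 178.70 + 64.25 = 242.95 million.
Unemployment rate = 13.57 / 178.70 = 7.59%.
Labor force participation rate = 178.70 / 242.95 = 73.55%.

Unemployment rate ≈ 7.59%; labor force participation rate ≈ 73.55%.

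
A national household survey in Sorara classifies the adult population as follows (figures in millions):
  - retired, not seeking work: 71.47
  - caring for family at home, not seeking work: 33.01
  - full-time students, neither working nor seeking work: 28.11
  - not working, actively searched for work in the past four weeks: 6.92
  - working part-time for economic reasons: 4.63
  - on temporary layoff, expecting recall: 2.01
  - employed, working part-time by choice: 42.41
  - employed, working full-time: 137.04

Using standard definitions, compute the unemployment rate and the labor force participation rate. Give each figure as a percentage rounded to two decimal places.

Unemployment rate ≈ 4.63%; labor force participation rate ≈ 59.28%.

Employed = 4.63 + 42.41 + 137.04 = 184.08 million (anyone who worked, including part-time for economic reasons, counts as employed).
Unemployed = 6.92 + 2.01 = 8.93 million (jobless and actively searching, or on temporary layoff).
Labor force = 184.08 + 8.93 = 193.01 million.
Not in labor force = 71.47 + 33.01 + 28.11 = 132.59 million (those not working and not actively searching are outside the labor force).
Civilian working-age population = 193.01 + 132.59 = 325.60 million.
Unemployment rate = 8.93 / 193.01 = 4.63%.
Labor force participation rate = 193.01 / 325.60 = 59.28%.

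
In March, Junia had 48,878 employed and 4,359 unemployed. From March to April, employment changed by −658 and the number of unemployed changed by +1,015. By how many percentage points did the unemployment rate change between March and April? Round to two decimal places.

March: labor force = 48,878 + 4,359 = 53,237; u = 4,359/53,237 = 8.19%.
April: labor force = 48,220 + 5,374 = 53,594; u = 5,374/53,594 = 10.03%.
Change = 10.03% − 8.19% = +1.84 pp.

The unemployment rate changed by +1.84 percentage points.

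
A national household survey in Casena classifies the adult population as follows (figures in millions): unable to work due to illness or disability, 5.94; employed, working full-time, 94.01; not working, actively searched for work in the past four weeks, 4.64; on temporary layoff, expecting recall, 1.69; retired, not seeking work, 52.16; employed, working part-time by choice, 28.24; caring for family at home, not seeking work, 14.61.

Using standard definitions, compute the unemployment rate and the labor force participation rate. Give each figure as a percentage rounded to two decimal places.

Employed = 94.01 + 28.24 = 122.25 million.
Unemployed = 4.64 + 1.69 = 6.33 million (jobless and actively searching, or on temporary layoff).
Labor force = 122.25 + 6.33 = 128.58 million.
Not in labor force = 5.94 + 52.16 + 14.61 = 72.71 million (those not working and not actively searching are outside the labor force).
Civilian working-age population = 128.58 + 72.71 = 201.29 million.
Unemployment rate = 6.33 / 128.58 = 4.92%.
Labor force participation rate = 128.58 / 201.29 = 63.88%.

Unemployment rate ≈ 4.92%; labor force participation rate ≈ 63.88%.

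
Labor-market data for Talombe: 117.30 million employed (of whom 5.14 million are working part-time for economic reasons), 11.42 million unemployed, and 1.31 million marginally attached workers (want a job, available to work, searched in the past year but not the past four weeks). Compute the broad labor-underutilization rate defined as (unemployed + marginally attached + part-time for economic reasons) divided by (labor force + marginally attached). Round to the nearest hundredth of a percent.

Labor force = 117.30 + 11.42 = 128.72 million.
Numerator = 11.42 + 1.31 + 5.14 = 17.87 million.
Denominator = 128.72 + 1.31 = 130.03 million.
Broad rate = 17.87 / 130.03 = 13.74%.

Broad underutilization rate ≈ 13.74%.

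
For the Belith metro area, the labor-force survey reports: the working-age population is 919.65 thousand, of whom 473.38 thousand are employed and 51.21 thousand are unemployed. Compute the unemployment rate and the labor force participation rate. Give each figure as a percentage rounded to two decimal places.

Labor force = employed + unemployed = 473.38 + 51.21 = 524.59 thousand.
Unemployment rate = 51.21 / 524.59 = 9.76%.
Labor force participation rate = 524.59 / 919.65 = 57.04%.

Unemployment rate ≈ 9.76%; labor force participation rate ≈ 57.04%.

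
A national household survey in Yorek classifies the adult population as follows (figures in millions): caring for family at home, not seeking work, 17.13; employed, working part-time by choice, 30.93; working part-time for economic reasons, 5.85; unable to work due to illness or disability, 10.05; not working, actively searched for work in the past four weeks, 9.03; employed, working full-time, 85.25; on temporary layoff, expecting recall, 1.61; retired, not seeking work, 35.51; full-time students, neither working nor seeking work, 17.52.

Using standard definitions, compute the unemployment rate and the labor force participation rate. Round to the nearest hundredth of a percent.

Unemployment rate ≈ 8.02%; labor force participation rate ≈ 62.32%.

Employed = 30.93 + 5.85 + 85.25 = 122.03 million (anyone who worked, including part-time for economic reasons, counts as employed).
Unemployed = 9.03 + 1.61 = 10.64 million (jobless and actively searching, or on temporary layoff).
Labor force = 122.03 + 10.64 = 132.67 million.
Not in labor force = 17.13 + 10.05 + 35.51 + 17.52 = 80.21 million (those not working and not actively searching are outside the labor force).
Civilian working-age population = 132.67 + 80.21 = 212.88 million.
Unemployment rate = 10.64 / 132.67 = 8.02%.
Labor force participation rate = 132.67 / 212.88 = 62.32%.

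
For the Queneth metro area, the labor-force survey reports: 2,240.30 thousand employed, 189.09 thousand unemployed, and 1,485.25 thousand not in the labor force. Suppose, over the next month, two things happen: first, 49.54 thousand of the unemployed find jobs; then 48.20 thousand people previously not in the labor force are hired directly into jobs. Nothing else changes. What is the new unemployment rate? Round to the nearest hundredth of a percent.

New unemployment rate ≈ 5.63%.

Initially, labor force = 2,240.30 + 189.09 = 2,429.39 thousand, so u = 189.09/2,429.39 = 7.78%.
After the first change, unemployed falls and employed rises by 49.54; labor force unchanged → E = 2,289.84, U = 139.55, labor force = 2,429.39 thousand.
After the second change, employed and labor force both rise by 48.20; unemployed unchanged → E = 2,338.04, U = 139.55, labor force = 2,477.59 thousand.
New unemployment rate = 139.55 / 2,477.59 = 5.63%.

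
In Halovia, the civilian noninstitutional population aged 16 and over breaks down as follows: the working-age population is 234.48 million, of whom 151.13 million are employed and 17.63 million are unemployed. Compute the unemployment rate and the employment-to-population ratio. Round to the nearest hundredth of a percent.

Unemployment rate ≈ 10.45%; employment-population ratio ≈ 64.45%.

Labor force = employed + unemployed = 151.13 + 17.63 = 168.76 million.
Unemployment rate = 17.63 / 168.76 = 10.45%.
Employment-population ratio = 151.13 / 234.48 = 64.45%.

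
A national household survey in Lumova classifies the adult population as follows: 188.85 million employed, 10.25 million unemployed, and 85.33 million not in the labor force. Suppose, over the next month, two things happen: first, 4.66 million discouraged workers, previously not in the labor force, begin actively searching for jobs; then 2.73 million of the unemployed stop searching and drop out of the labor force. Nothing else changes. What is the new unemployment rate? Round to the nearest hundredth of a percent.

Initially, labor force = 188.85 + 10.25 = 199.10 million, so u = 10.25/199.10 = 5.15%.
After the first change, unemployed and labor force both rise by 4.66 → E = 188.85, U = 14.91, labor force = 203.76 million.
After the second change, unemployed and labor force both fall by 2.73 → E = 188.85, U = 12.18, labor force = 201.03 million.
New unemployment rate = 12.18 / 201.03 = 6.06%.

New unemployment rate ≈ 6.06%.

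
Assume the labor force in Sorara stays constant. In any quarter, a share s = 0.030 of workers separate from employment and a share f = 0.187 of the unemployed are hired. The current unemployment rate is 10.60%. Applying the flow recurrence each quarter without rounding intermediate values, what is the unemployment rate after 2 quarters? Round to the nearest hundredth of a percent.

Unemployment rate after two quarters ≈ 11.85%.

With a fixed labor force, u_{t+1} = u_t + s·(1−u_t) − f·u_t = u_t·(1−s−f) + s.
Here 1−s−f = 0.783 and s = 0.030.
u_1 = 0.106000 × 0.783 + 0.030 = 0.112998.
u_2 = 0.112998 × 0.783 + 0.030 = 0.118477.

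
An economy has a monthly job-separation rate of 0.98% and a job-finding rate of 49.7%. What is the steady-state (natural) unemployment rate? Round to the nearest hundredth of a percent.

Steady-state unemployment rate ≈ 1.93%.

At steady state the flows balance: s·E = f·U, so U/(E+U) = s/(s+f).
u* = 0.98 / (0.98 + 49.7) = 0.98 / 50.68 = 1.93%.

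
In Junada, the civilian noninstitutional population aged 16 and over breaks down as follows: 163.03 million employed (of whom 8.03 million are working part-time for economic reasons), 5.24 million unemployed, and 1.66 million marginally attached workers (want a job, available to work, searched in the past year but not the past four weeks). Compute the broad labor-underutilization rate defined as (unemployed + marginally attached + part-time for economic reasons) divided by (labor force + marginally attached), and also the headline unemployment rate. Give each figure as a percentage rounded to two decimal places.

Labor force = 163.03 + 5.24 = 168.27 million.
Numerator = 5.24 + 1.66 + 8.03 = 14.93 million.
Denominator = 168.27 + 1.66 = 169.93 million.
Broad rate = 14.93 / 169.93 = 8.79%.
Headline unemployment rate = 5.24 / 168.27 = 3.11%.

Broad underutilization rate ≈ 8.79%; headline unemployment rate ≈ 3.11%.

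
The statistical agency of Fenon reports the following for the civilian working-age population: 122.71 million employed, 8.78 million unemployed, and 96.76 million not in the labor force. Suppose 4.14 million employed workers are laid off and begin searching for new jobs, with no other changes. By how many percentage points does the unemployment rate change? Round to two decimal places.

The unemployment rate changes by +3.15 percentage points.

Initially, labor force = 122.71 + 8.78 = 131.49 million, so u = 8.78/131.49 = 6.68%.
After the change, employed falls and unemployed rises by 4.14; labor force unchanged → E = 118.57, U = 12.92, labor force = 131.49 million.
New unemployment rate = 12.92 / 131.49 = 9.83%.
Change = 9.83% − 6.68% = +3.15 percentage points.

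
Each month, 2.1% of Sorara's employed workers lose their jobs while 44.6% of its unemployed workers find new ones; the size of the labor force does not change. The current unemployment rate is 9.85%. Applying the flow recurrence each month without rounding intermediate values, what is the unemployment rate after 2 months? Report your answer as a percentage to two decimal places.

With a fixed labor force, u_{t+1} = u_t + s·(1−u_t) − f·u_t = u_t·(1−s−f) + s.
Here 1−s−f = 0.533 and s = 0.021.
u_1 = 0.098500 × 0.533 + 0.021 = 0.073501.
u_2 = 0.073501 × 0.533 + 0.021 = 0.060176.

Unemployment rate after two months ≈ 6.02%.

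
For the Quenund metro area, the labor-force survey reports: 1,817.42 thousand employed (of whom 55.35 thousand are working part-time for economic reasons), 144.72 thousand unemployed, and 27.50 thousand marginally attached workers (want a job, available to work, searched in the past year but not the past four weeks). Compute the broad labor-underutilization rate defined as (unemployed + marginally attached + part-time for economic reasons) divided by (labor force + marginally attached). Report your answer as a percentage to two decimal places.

Labor force = 1,817.42 + 144.72 = 1,962.14 thousand.
Numerator = 144.72 + 27.50 + 55.35 = 227.57 thousand.
Denominator = 1,962.14 + 27.50 = 1,989.64 thousand.
Broad rate = 227.57 / 1,989.64 = 11.44%.

Broad underutilization rate ≈ 11.44%.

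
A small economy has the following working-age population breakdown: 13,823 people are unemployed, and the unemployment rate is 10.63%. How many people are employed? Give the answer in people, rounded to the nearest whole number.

Labor force = U / u = 13,823 / 0.1063 ≈ 130,038.
Employed = labor force − unemployed = 130,038 − 13,823 = 116,215.

About 116,215 are employed.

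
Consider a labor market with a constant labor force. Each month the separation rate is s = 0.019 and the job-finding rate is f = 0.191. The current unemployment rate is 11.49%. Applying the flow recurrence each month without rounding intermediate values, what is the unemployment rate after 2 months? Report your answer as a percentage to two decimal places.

With a fixed labor force, u_{t+1} = u_t + s·(1−u_t) − f·u_t = u_t·(1−s−f) + s.
Here 1−s−f = 0.790 and s = 0.019.
u_1 = 0.114900 × 0.790 + 0.019 = 0.109771.
u_2 = 0.109771 × 0.790 + 0.019 = 0.105719.

Unemployment rate after two months ≈ 10.57%.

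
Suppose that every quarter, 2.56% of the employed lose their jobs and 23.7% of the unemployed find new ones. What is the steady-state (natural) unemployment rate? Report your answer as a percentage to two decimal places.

Steady-state unemployment rate ≈ 9.75%.

At steady state the flows balance: s·E = f·U, so U/(E+U) = s/(s+f).
u* = 2.56 / (2.56 + 23.7) = 2.56 / 26.26 = 9.75%.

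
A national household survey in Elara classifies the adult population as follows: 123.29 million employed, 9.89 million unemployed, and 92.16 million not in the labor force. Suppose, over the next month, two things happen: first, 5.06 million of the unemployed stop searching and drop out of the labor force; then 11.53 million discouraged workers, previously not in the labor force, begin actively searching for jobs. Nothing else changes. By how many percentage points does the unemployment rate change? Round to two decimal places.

Initially, labor force = 123.29 + 9.89 = 133.18 million, so u = 9.89/133.18 = 7.43%.
After the first change, unemployed and labor force both fall by 5.06 → E = 123.29, U = 4.83, labor force = 128.12 million.
After the second change, unemployed and labor force both rise by 11.53 → E = 123.29, U = 16.36, labor force = 139.65 million.
New unemployment rate = 16.36 / 139.65 = 11.72%.
Change = 11.72% − 7.43% = +4.29 percentage points.

The unemployment rate changes by +4.29 percentage points.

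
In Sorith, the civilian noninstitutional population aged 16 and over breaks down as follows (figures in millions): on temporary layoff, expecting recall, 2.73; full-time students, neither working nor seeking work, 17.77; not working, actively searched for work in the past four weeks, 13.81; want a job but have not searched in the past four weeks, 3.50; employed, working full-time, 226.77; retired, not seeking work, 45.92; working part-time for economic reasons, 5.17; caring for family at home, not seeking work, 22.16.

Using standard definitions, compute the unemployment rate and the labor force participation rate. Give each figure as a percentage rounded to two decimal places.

Employed = 226.77 + 5.17 = 231.94 million (anyone who worked, including part-time for economic reasons, counts as employed).
Unemployed = 2.73 + 13.81 = 16.54 million (jobless and actively searching, or on temporary layoff).
Labor force = 231.94 + 16.54 = 248.48 million.
Not in labor force = 17.77 + 3.50 + 45.92 + 22.16 = 89.35 million (those not working and not actively searching are outside the labor force — including those who want a job but have given up searching).
Civilian working-age population = 248.48 + 89.35 = 337.83 million.
Unemployment rate = 16.54 / 248.48 = 6.66%.
Labor force participation rate = 248.48 / 337.83 = 73.55%.

Unemployment rate ≈ 6.66%; labor force participation rate ≈ 73.55%.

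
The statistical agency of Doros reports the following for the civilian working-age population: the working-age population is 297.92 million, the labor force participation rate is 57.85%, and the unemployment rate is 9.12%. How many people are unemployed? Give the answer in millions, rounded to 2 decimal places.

About 15.72 million are unemployed.

Labor force = 0.5785 × 297.92 = 172.35 million.
Unemployed = 0.0912 × 172.35 ≈ 15.72 million.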